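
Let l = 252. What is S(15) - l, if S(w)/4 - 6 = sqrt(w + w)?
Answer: -228 + 4*sqrt(30) ≈ -206.09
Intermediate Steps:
S(w) = 24 + 4*sqrt(2)*sqrt(w) (S(w) = 24 + 4*sqrt(w + w) = 24 + 4*sqrt(2*w) = 24 + 4*(sqrt(2)*sqrt(w)) = 24 + 4*sqrt(2)*sqrt(w))
S(15) - l = (24 + 4*sqrt(2)*sqrt(15)) - 1*252 = (24 + 4*sqrt(30)) - 252 = -228 + 4*sqrt(30)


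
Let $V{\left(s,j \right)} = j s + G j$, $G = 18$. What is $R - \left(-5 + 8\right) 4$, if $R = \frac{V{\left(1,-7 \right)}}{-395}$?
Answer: $- \frac{4607}{395} \approx -11.663$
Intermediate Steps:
$V{\left(s,j \right)} = 18 j + j s$ ($V{\left(s,j \right)} = j s + 18 j = 18 j + j s$)
$R = \frac{133}{395}$ ($R = \frac{\left(-7\right) \left(18 + 1\right)}{-395} = \left(-7\right) 19 \left(- \frac{1}{395}\right) = \left(-133\right) \left(- \frac{1}{395}\right) = \frac{133}{395} \approx 0.33671$)
$R - \left(-5 + 8\right) 4 = \frac{133}{395} - \left(-5 + 8\right) 4 = \frac{133}{395} - 3 \cdot 4 = \frac{133}{395} - 12 = - \frac{4607}{395}$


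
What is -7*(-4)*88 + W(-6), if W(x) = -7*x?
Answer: 2506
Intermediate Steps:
-7*(-4)*88 + W(-6) = -7*(-4)*88 - 7*(-6) = 28*88 + 42 = 2464 + 42 = 2506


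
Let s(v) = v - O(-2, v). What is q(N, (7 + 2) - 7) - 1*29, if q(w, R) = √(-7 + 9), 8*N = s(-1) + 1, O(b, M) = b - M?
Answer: -29 + √2 ≈ -27.586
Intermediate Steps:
s(v) = 2 + 2*v (s(v) = v - (-2 - v) = v + (2 + v) = 2 + 2*v)
N = ⅛ (N = ((2 + 2*(-1)) + 1)/8 = ((2 - 2) + 1)/8 = (0 + 1)/8 = (⅛)*1 = ⅛ ≈ 0.12500)
q(w, R) = √2
q(N, (7 + 2) - 7) - 1*29 = √2 - 1*29 = √2 - 29 = -29 + √2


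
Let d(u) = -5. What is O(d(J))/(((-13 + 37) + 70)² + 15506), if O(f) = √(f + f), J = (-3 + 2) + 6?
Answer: I*√10/24342 ≈ 0.00012991*I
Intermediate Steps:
J = 5 (J = -1 + 6 = 5)
O(f) = √2*√f (O(f) = √(2*f) = √2*√f)
O(d(J))/(((-13 + 37) + 70)² + 15506) = (√2*√(-5))/(((-13 + 37) + 70)² + 15506) = (√2*(I*√5))/((24 + 70)² + 15506) = (I*√10)/(94² + 15506) = (I*√10)/(8836 + 15506) = (I*√10)/24342 = (I*√10)*(1/24342) = I*√10/24342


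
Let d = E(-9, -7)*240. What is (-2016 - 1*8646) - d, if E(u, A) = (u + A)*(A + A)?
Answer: -64422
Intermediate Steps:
E(u, A) = 2*A*(A + u) (E(u, A) = (A + u)*(2*A) = 2*A*(A + u))
d = 53760 (d = (2*(-7)*(-7 - 9))*240 = (2*(-7)*(-16))*240 = 224*240 = 53760)
(-2016 - 1*8646) - d = (-2016 - 1*8646) - 1*53760 = (-2016 - 8646) - 53760 = -10662 - 53760 = -64422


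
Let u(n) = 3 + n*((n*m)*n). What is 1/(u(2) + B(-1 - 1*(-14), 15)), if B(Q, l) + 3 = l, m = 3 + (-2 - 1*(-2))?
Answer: 1/39 ≈ 0.025641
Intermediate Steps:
m = 3 (m = 3 + (-2 + 2) = 3 + 0 = 3)
B(Q, l) = -3 + l
u(n) = 3 + 3*n**3 (u(n) = 3 + n*((n*3)*n) = 3 + n*((3*n)*n) = 3 + n*(3*n**2) = 3 + 3*n**3)
1/(u(2) + B(-1 - 1*(-14), 15)) = 1/((3 + 3*2**3) + (-3 + 15)) = 1/((3 + 3*8) + 12) = 1/((3 + 24) + 12) = 1/(27 + 12) = 1/39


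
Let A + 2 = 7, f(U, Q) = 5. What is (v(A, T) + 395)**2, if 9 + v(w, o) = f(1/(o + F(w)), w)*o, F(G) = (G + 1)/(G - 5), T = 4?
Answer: 164836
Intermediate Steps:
F(G) = (1 + G)/(-5 + G)
A = 5 (A = -2 + 7 = 5)
v(w, o) = -9 + 5*o
(v(A, T) + 395)**2 = ((-9 + 5*4) + 395)**2 = ((-9 + 20) + 395)**2 = (11 + 395)**2 = 406**2 = 164836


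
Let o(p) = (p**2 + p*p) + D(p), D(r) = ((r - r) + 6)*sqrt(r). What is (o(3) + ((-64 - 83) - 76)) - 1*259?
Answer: -464 + 6*sqrt(3) ≈ -453.61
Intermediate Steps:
D(r) = 6*sqrt(r) (D(r) = (0 + 6)*sqrt(r) = 6*sqrt(r))
o(p) = 2*p**2 + 6*sqrt(p) (o(p) = (p**2 + p*p) + 6*sqrt(p) = (p**2 + p**2) + 6*sqrt(p) = 2*p**2 + 6*sqrt(p))
(o(3) + ((-64 - 83) - 76)) - 1*259 = ((2*3**2 + 6*sqrt(3)) + ((-64 - 83) - 76)) - 1*259 = ((2*9 + 6*sqrt(3)) + (-147 - 76)) - 259 = ((18 + 6*sqrt(3)) - 223) - 259 = (-205 + 6*sqrt(3)) - 259 = -464 + 6*sqrt(3)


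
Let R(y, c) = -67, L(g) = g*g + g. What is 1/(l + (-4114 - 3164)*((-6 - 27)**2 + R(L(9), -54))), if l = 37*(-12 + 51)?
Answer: -1/7436673 ≈ -1.3447e-7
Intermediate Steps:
l = 1443 (l = 37*39 = 1443)
L(g) = g + g**2 (L(g) = g**2 + g = g + g**2)
1/(l + (-4114 - 3164)*((-6 - 27)**2 + R(L(9), -54))) = 1/(1443 + (-4114 - 3164)*((-6 - 27)**2 - 67)) = 1/(1443 - 7278*((-33)**2 - 67)) = 1/(1443 - 7278*(1089 - 67)) = 1/(1443 - 7278*1022) = 1/(1443 - 7438116) = 1/(-7436673) = -1/7436673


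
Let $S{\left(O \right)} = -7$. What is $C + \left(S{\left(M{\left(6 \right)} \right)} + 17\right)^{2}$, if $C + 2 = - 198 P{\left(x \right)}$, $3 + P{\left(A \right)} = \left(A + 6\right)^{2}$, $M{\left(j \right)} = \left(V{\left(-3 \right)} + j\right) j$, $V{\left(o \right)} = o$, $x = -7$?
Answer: $494$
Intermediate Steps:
$M{\left(j \right)} = j \left(-3 + j\right)$ ($M{\left(j \right)} = \left(-3 + j\right) j = j \left(-3 + j\right)$)
$P{\left(A \right)} = -3 + \left(6 + A\right)^{2}$ ($P{\left(A \right)} = -3 + \left(A + 6\right)^{2} = -3 + \left(6 + A\right)^{2}$)
$C = 394$ ($C = -2 - 198 \left(-3 + \left(6 - 7\right)^{2}\right) = -2 - 198 \left(-3 + \left(-1\right)^{2}\right) = -2 - 198 \left(-3 + 1\right) = -2 - -396 = -2 + 396 = 394$)
$C + \left(S{\left(M{\left(6 \right)} \right)} + 17\right)^{2} = 394 + \left(-7 + 17\right)^{2} = 394 + 10^{2} = 394 + 100 = 494$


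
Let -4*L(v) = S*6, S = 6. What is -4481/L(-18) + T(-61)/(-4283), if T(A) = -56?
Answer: 19192627/38547 ≈ 497.90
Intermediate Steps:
L(v) = -9 (L(v) = -3*6/2 = -¼*36 = -9)
-4481/L(-18) + T(-61)/(-4283) = -4481/(-9) - 56/(-4283) = -4481*(-⅑) - 56*(-1/4283) = 4481/9 + 56/4283 = 19192627/38547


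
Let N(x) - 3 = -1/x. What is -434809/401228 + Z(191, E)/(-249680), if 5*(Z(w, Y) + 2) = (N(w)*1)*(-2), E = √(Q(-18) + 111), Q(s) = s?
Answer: -12959568221161/11958821215400 ≈ -1.0837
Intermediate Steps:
N(x) = 3 - 1/x
E = √93 (E = √(-18 + 111) = √93 ≈ 9.6436)
Z(w, Y) = -16/5 + 2/(5*w) (Z(w, Y) = -2 + (((3 - 1/w)*1)*(-2))/5 = -2 + ((3 - 1/w)*(-2))/5 = -2 + (-6 + 2/w)/5 = -2 + (-6/5 + 2/(5*w)) = -16/5 + 2/(5*w))
-434809/401228 + Z(191, E)/(-249680) = -434809/401228 + ((⅖)*(1 - 8*191)/191)/(-249680) = -434809*1/401228 + ((⅖)*(1/191)*(1 - 1528))*(-1/249680) = -434809/401228 + ((⅖)*(1/191)*(-1527))*(-1/249680) = -434809/401228 - 3054/955*(-1/249680) = -434809/401228 + 1527/119222200 = -12959568221161/11958821215400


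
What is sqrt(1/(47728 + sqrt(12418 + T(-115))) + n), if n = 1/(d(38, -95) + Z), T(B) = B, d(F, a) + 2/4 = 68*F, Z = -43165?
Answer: sqrt(-1160062759 - 486978*sqrt(1367))/(81163*sqrt(47728 + 3*sqrt(1367))) ≈ 0.0019335*I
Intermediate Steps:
d(F, a) = -1/2 + 68*F
n = -2/81163 (n = 1/((-1/2 + 68*38) - 43165) = 1/((-1/2 + 2584) - 43165) = 1/(5167/2 - 43165) = 1/(-81163/2) = -2/81163 ≈ -2.4642e-5)
sqrt(1/(47728 + sqrt(12418 + T(-115))) + n) = sqrt(1/(47728 + sqrt(12418 - 115)) - 2/81163) = sqrt(1/(47728 + sqrt(12303)) - 2/81163) = sqrt(1/(47728 + 3*sqrt(1367)) - 2/81163) = sqrt(-2/81163 + 1/(47728 + 3*sqrt(1367)))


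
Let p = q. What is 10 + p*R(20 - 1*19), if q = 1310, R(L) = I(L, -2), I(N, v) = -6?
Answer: -7850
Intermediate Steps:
R(L) = -6
p = 1310
10 + p*R(20 - 1*19) = 10 + 1310*(-6) = 10 - 7860 = -7850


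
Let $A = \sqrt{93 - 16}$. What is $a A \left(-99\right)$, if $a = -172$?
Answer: $17028 \sqrt{77} \approx 1.4942 \cdot 10^{5}$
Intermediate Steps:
$A = \sqrt{77} \approx 8.775$
$a A \left(-99\right) = - 172 \sqrt{77} \left(-99\right) = 17028 \sqrt{77}$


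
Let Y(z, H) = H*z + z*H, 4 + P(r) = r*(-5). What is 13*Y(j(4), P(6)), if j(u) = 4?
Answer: -3536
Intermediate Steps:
P(r) = -4 - 5*r (P(r) = -4 + r*(-5) = -4 - 5*r)
Y(z, H) = 2*H*z (Y(z, H) = H*z + H*z = 2*H*z)
13*Y(j(4), P(6)) = 13*(2*(-4 - 5*6)*4) = 13*(2*(-4 - 30)*4) = 13*(2*(-34)*4) = 13*(-272) = -3536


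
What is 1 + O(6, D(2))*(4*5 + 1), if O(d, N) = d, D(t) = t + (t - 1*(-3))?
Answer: 127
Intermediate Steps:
D(t) = 3 + 2*t (D(t) = t + (t + 3) = t + (3 + t) = 3 + 2*t)
1 + O(6, D(2))*(4*5 + 1) = 1 + 6*(4*5 + 1) = 1 + 6*(20 + 1) = 1 + 6*21 = 1 + 126 = 127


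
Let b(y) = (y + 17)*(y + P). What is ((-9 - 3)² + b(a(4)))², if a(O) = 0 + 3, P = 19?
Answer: 341056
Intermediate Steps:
a(O) = 3
b(y) = (17 + y)*(19 + y) (b(y) = (y + 17)*(y + 19) = (17 + y)*(19 + y))
((-9 - 3)² + b(a(4)))² = ((-9 - 3)² + (323 + 3² + 36*3))² = ((-12)² + (323 + 9 + 108))² = (144 + 440)² = 584² = 341056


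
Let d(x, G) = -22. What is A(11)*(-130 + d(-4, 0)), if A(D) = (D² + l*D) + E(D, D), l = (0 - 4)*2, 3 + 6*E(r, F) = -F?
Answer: -13984/3 ≈ -4661.3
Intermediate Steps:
E(r, F) = -½ - F/6 (E(r, F) = -½ + (-F)/6 = -½ - F/6)
l = -8 (l = -4*2 = -8)
A(D) = -½ + D² - 49*D/6 (A(D) = (D² - 8*D) + (-½ - D/6) = -½ + D² - 49*D/6)
A(11)*(-130 + d(-4, 0)) = (-½ + 11² - 49/6*11)*(-130 - 22) = (-½ + 121 - 539/6)*(-152) = (92/3)*(-152) = -13984/3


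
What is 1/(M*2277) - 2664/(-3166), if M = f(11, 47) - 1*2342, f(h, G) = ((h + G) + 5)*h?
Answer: 5001356053/5943805659 ≈ 0.84144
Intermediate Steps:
f(h, G) = h*(5 + G + h) (f(h, G) = ((G + h) + 5)*h = (5 + G + h)*h = h*(5 + G + h))
M = -1649 (M = 11*(5 + 47 + 11) - 1*2342 = 11*63 - 2342 = 693 - 2342 = -1649)
1/(M*2277) - 2664/(-3166) = 1/(-1649*2277) - 2664/(-3166) = -1/1649*1/2277 - 2664*(-1/3166) = -1/3754773 + 1332/1583 = 5001356053/5943805659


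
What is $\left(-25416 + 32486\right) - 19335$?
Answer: $-12265$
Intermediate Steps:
$\left(-25416 + 32486\right) - 19335 = 7070 - 19335 = -12265$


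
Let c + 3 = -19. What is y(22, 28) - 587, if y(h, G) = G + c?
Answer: -581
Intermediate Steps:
c = -22 (c = -3 - 19 = -22)
y(h, G) = -22 + G (y(h, G) = G - 22 = -22 + G)
y(22, 28) - 587 = (-22 + 28) - 587 = 6 - 587 = -581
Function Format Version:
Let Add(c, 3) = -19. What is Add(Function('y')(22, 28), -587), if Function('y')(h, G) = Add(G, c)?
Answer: -581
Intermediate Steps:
c = -22 (c = Add(-3, -19) = -22)
Function('y')(h, G) = Add(-22, G) (Function('y')(h, G) = Add(G, -22) = Add(-22, G))
Add(Function('y')(22, 28), -587) = Add(Add(-22, 28), -587) = Add(6, -587) = -581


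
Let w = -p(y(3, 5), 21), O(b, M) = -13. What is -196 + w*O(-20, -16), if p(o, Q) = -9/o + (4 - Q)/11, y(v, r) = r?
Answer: -13172/55 ≈ -239.49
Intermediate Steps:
p(o, Q) = 4/11 - 9/o - Q/11 (p(o, Q) = -9/o + (4 - Q)*(1/11) = -9/o + (4/11 - Q/11) = 4/11 - 9/o - Q/11)
w = 184/55 (w = -(4/11 - 9/5 - 1/11*21) = -(4/11 - 9*⅕ - 21/11) = -(4/11 - 9/5 - 21/11) = -1*(-184/55) = 184/55 ≈ 3.3455)
-196 + w*O(-20, -16) = -196 + (184/55)*(-13) = -196 - 2392/55 = -13172/55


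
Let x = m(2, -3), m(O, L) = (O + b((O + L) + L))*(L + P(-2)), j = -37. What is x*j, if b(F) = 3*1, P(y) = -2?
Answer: 925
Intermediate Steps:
b(F) = 3
m(O, L) = (-2 + L)*(3 + O) (m(O, L) = (O + 3)*(L - 2) = (3 + O)*(-2 + L) = (-2 + L)*(3 + O))
x = -25 (x = -6 - 2*2 + 3*(-3) - 3*2 = -6 - 4 - 9 - 6 = -25)
x*j = -25*(-37) = 925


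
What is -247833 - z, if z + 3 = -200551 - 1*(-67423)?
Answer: -114702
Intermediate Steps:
z = -133131 (z = -3 + (-200551 - 1*(-67423)) = -3 + (-200551 + 67423) = -3 - 133128 = -133131)
-247833 - z = -247833 - 1*(-133131) = -247833 + 133131 = -114702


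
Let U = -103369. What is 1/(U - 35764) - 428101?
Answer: -59562976434/139133 ≈ -4.2810e+5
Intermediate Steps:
1/(U - 35764) - 428101 = 1/(-103369 - 35764) - 428101 = 1/(-139133) - 428101 = -1/139133 - 428101 = -59562976434/139133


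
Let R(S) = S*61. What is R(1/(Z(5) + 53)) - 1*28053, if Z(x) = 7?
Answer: -1683119/60 ≈ -28052.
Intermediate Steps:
R(S) = 61*S
R(1/(Z(5) + 53)) - 1*28053 = 61/(7 + 53) - 1*28053 = 61/60 - 28053 = -1683119/60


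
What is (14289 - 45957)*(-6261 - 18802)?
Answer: 793695084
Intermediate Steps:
(14289 - 45957)*(-6261 - 18802) = -31668*(-25063) = 793695084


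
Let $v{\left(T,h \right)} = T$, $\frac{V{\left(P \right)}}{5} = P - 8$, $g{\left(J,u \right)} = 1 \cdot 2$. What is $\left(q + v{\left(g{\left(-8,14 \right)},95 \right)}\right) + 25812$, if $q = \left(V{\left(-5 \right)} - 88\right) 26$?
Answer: $21836$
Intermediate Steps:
$g{\left(J,u \right)} = 2$
$V{\left(P \right)} = -40 + 5 P$ ($V{\left(P \right)} = 5 \left(P - 8\right) = 5 \left(-8 + P\right) = -40 + 5 P$)
$q = -3978$ ($q = \left(\left(-40 + 5 \left(-5\right)\right) - 88\right) 26 = \left(\left(-40 - 25\right) - 88\right) 26 = \left(-65 - 88\right) 26 = \left(-153\right) 26 = -3978$)
$\left(q + v{\left(g{\left(-8,14 \right)},95 \right)}\right) + 25812 = \left(-3978 + 2\right) + 25812 = -3976 + 25812 = 21836$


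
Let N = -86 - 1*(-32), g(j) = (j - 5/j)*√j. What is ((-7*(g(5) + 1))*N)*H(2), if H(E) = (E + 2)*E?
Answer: 3024 + 12096*√5 ≈ 30071.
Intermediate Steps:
H(E) = E*(2 + E) (H(E) = (2 + E)*E = E*(2 + E))
g(j) = √j*(j - 5/j)
N = -54 (N = -86 + 32 = -54)
((-7*(g(5) + 1))*N)*H(2) = (-7*((-5 + 5²)/√5 + 1)*(-54))*(2*(2 + 2)) = (-7*((√5/5)*(-5 + 25) + 1)*(-54))*(2*4) = (-7*((√5/5)*20 + 1)*(-54))*8 = (-7*(4*√5 + 1)*(-54))*8 = (-7*(1 + 4*√5)*(-54))*8 = ((-7 - 28*√5)*(-54))*8 = (378 + 1512*√5)*8 = 3024 + 12096*√5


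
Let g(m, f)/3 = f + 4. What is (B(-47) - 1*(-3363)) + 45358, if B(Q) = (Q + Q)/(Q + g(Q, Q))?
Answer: 4287495/88 ≈ 48722.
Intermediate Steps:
g(m, f) = 12 + 3*f (g(m, f) = 3*(f + 4) = 3*(4 + f) = 12 + 3*f)
B(Q) = 2*Q/(12 + 4*Q) (B(Q) = (Q + Q)/(Q + (12 + 3*Q)) = (2*Q)/(12 + 4*Q) = 2*Q/(12 + 4*Q))
(B(-47) - 1*(-3363)) + 45358 = ((1/2)*(-47)/(3 - 47) - 1*(-3363)) + 45358 = ((1/2)*(-47)/(-44) + 3363) + 45358 = ((1/2)*(-47)*(-1/44) + 3363) + 45358 = (47/88 + 3363) + 45358 = 295991/88 + 45358 = 4287495/88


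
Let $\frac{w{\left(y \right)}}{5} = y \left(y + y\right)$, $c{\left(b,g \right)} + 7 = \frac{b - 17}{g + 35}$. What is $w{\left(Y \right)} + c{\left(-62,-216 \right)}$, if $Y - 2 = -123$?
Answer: $\frac{26499022}{181} \approx 1.464 \cdot 10^{5}$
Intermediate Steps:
$Y = -121$ ($Y = 2 - 123 = -121$)
$c{\left(b,g \right)} = -7 + \frac{-17 + b}{35 + g}$ ($c{\left(b,g \right)} = -7 + \frac{b - 17}{g + 35} = -7 + \frac{-17 + b}{35 + g}$)
$w{\left(y \right)} = 10 y^{2}$ ($w{\left(y \right)} = 5 y \left(y + y\right) = 5 y 2 y = 5 \cdot 2 y^{2} = 10 y^{2}$)
$w{\left(Y \right)} + c{\left(-62,-216 \right)} = 10 \left(-121\right)^{2} + \frac{-262 - 62 - -1512}{35 - 216} = 10 \cdot 14641 + \frac{-262 - 62 + 1512}{-181} = 146410 - \frac{1188}{181} = \frac{26499022}{181}$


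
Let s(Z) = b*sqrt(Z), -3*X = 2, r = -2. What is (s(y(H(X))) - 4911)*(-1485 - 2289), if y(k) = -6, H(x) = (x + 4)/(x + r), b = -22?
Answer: 18534114 + 83028*I*sqrt(6) ≈ 1.8534e+7 + 2.0338e+5*I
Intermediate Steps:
X = -2/3 (X = -1/3*2 = -2/3 ≈ -0.66667)
H(x) = (4 + x)/(-2 + x) (H(x) = (x + 4)/(x - 2) = (4 + x)/(-2 + x))
s(Z) = -22*sqrt(Z)
(s(y(H(X))) - 4911)*(-1485 - 2289) = (-22*I*sqrt(6) - 4911)*(-1485 - 2289) = (-22*I*sqrt(6) - 4911)*(-3774) = (-4911 - 22*I*sqrt(6))*(-3774) = 18534114 + 83028*I*sqrt(6)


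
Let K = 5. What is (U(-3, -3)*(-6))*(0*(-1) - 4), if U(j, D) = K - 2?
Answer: 72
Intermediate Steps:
U(j, D) = 3 (U(j, D) = 5 - 2 = 3)
(U(-3, -3)*(-6))*(0*(-1) - 4) = (3*(-6))*(0*(-1) - 4) = -18*(0 - 4) = -18*(-4) = 72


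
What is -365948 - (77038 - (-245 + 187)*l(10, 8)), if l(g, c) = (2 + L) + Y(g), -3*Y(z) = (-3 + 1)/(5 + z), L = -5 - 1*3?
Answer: -19918826/45 ≈ -4.4264e+5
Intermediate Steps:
L = -8 (L = -5 - 3 = -8)
Y(z) = 2/(3*(5 + z)) (Y(z) = -(-3 + 1)/(3*(5 + z)) = -(-2)/(3*(5 + z)) = 2/(3*(5 + z)))
l(g, c) = -6 + 2/(3*(5 + g)) (l(g, c) = (2 - 8) + 2/(3*(5 + g)) = -6 + 2/(3*(5 + g)))
-365948 - (77038 - (-245 + 187)*l(10, 8)) = -365948 - (77038 - (-245 + 187)*2*(-44 - 9*10)/(3*(5 + 10))) = -365948 - (77038 - (-58)*(⅔)*(-44 - 90)/15) = -365948 - (77038 - (-58)*(⅔)*(1/15)*(-134)) = -365948 - (77038 - (-58)*(-268)/45) = -365948 - (77038 - 1*15544/45) = -365948 - (77038 - 15544/45) = -365948 - 1*3451166/45 = -365948 - 3451166/45 = -19918826/45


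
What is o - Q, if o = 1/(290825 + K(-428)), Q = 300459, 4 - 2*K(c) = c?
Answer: -87445887818/291041 ≈ -3.0046e+5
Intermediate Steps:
K(c) = 2 - c/2
o = 1/291041 (o = 1/(290825 + (2 - ½*(-428))) = 1/(290825 + (2 + 214)) = 1/(290825 + 216) = 1/291041 ≈ 3.4359e-6)
o - Q = 1/291041 - 1*300459 = 1/291041 - 300459 = -87445887818/291041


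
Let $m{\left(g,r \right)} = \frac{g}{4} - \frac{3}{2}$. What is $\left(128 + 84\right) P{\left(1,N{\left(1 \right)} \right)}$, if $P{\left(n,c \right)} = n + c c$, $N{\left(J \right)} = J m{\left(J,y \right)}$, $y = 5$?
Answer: $\frac{2173}{4} \approx 543.25$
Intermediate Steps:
$m{\left(g,r \right)} = - \frac{3}{2} + \frac{g}{4}$ ($m{\left(g,r \right)} = g \frac{1}{4} - \frac{3}{2} = \frac{g}{4} - \frac{3}{2} = - \frac{3}{2} + \frac{g}{4}$)
$N{\left(J \right)} = J \left(- \frac{3}{2} + \frac{J}{4}\right)$
$P{\left(n,c \right)} = n + c^{2}$
$\left(128 + 84\right) P{\left(1,N{\left(1 \right)} \right)} = \left(128 + 84\right) \left(1 + \left(\frac{1}{4} \cdot 1 \left(-6 + 1\right)\right)^{2}\right) = 212 \left(1 + \left(\frac{1}{4} \cdot 1 \left(-5\right)\right)^{2}\right) = 212 \left(1 + \left(- \frac{5}{4}\right)^{2}\right) = 212 \left(1 + \frac{25}{16}\right) = 212 \cdot \frac{41}{16} = \frac{2173}{4}$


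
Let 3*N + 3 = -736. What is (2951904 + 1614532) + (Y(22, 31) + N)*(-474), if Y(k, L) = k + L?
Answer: 4658076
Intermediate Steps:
N = -739/3 (N = -1 + (⅓)*(-736) = -1 - 736/3 = -739/3 ≈ -246.33)
Y(k, L) = L + k
(2951904 + 1614532) + (Y(22, 31) + N)*(-474) = (2951904 + 1614532) + ((31 + 22) - 739/3)*(-474) = 4566436 + (53 - 739/3)*(-474) = 4566436 - 580/3*(-474) = 4566436 + 91640 = 4658076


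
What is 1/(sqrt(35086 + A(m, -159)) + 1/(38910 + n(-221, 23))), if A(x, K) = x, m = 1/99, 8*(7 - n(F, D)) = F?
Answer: -246753144/337166335135358899 + 291203292747*sqrt(38208665)/337166335135358899 ≈ 0.0053387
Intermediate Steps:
n(F, D) = 7 - F/8
m = 1/99 ≈ 0.010101
1/(sqrt(35086 + A(m, -159)) + 1/(38910 + n(-221, 23))) = 1/(sqrt(35086 + 1/99) + 1/(38910 + (7 - 1/8*(-221)))) = 1/(sqrt(3473515/99) + 1/(38910 + (7 + 221/8))) = 1/(sqrt(38208665)/33 + 1/(38910 + 277/8)) = 1/(sqrt(38208665)/33 + 1/(311557/8)) = 1/(sqrt(38208665)/33 + 8/311557) = 1/(8/311557 + sqrt(38208665)/33)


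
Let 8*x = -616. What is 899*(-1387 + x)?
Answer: -1316136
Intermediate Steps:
x = -77 (x = (⅛)*(-616) = -77)
899*(-1387 + x) = 899*(-1387 - 77) = 899*(-1464) = -1316136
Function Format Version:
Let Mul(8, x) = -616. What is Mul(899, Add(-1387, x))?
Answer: -1316136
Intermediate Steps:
x = -77 (x = Mul(Rational(1, 8), -616) = -77)
Mul(899, Add(-1387, x)) = Mul(899, Add(-1387, -77)) = Mul(899, -1464) = -1316136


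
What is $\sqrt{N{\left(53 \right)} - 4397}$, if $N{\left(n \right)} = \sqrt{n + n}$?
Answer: $\sqrt{-4397 + \sqrt{106}} \approx 66.232 i$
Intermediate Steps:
$N{\left(n \right)} = \sqrt{2} \sqrt{n}$ ($N{\left(n \right)} = \sqrt{2 n} = \sqrt{2} \sqrt{n}$)
$\sqrt{N{\left(53 \right)} - 4397} = \sqrt{\sqrt{2} \sqrt{53} - 4397} = \sqrt{\sqrt{106} - 4397} = \sqrt{-4397 + \sqrt{106}}$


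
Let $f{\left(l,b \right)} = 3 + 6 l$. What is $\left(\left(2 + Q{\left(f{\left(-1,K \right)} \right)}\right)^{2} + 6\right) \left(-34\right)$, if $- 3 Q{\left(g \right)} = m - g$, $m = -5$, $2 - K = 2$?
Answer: $- \frac{4012}{9} \approx -445.78$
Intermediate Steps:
$K = 0$ ($K = 2 - 2 = 0$)
$Q{\left(g \right)} = \frac{5}{3} + \frac{g}{3}$ ($Q{\left(g \right)} = - \frac{-5 - g}{3} = \frac{5}{3} + \frac{g}{3}$)
$\left(\left(2 + Q{\left(f{\left(-1,K \right)} \right)}\right)^{2} + 6\right) \left(-34\right) = \left(\left(2 + \left(\frac{5}{3} + \frac{3 + 6 \left(-1\right)}{3}\right)\right)^{2} + 6\right) \left(-34\right) = \left(\left(2 + \left(\frac{5}{3} + \frac{3 - 6}{3}\right)\right)^{2} + 6\right) \left(-34\right) = \left(\left(2 + \left(\frac{5}{3} + \frac{1}{3} \left(-3\right)\right)\right)^{2} + 6\right) \left(-34\right) = \left(\left(2 + \left(\frac{5}{3} - 1\right)\right)^{2} + 6\right) \left(-34\right) = \left(\left(2 + \frac{2}{3}\right)^{2} + 6\right) \left(-34\right) = \left(\left(\frac{8}{3}\right)^{2} + 6\right) \left(-34\right) = \left(\frac{64}{9} + 6\right) \left(-34\right) = \frac{118}{9} \left(-34\right) = - \frac{4012}{9}$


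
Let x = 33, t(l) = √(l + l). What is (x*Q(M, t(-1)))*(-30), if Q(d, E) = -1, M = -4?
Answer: 990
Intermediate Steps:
t(l) = √2*√l (t(l) = √(2*l) = √2*√l)
(x*Q(M, t(-1)))*(-30) = (33*(-1))*(-30) = -33*(-30) = 990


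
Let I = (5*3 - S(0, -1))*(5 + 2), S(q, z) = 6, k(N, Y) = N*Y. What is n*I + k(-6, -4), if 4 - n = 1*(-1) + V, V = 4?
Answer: 87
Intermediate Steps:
n = 1 (n = 4 - (1*(-1) + 4) = 4 - (-1 + 4) = 4 - 1*3 = 4 - 3 = 1)
I = 63 (I = (5*3 - 1*6)*(5 + 2) = (15 - 6)*7 = 9*7 = 63)
n*I + k(-6, -4) = 1*63 - 6*(-4) = 63 + 24 = 87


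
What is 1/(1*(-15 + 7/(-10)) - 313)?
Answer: -10/3287 ≈ -0.0030423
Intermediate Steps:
1/(1*(-15 + 7/(-10)) - 313) = 1/(1*(-15 + 7*(-⅒)) - 313) = 1/(1*(-15 - 7/10) - 313) = 1/(1*(-157/10) - 313) = 1/(-157/10 - 313) = 1/(-3287/10) = -10/3287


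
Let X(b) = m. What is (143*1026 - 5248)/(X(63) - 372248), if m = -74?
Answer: -70735/186161 ≈ -0.37997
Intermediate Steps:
X(b) = -74
(143*1026 - 5248)/(X(63) - 372248) = (143*1026 - 5248)/(-74 - 372248) = (146718 - 5248)/(-372322) = 141470*(-1/372322) = -70735/186161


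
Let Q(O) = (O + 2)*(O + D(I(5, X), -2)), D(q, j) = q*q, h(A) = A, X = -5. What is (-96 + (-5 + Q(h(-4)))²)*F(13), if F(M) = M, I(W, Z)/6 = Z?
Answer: 41978469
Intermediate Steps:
I(W, Z) = 6*Z
D(q, j) = q²
Q(O) = (2 + O)*(900 + O) (Q(O) = (O + 2)*(O + (6*(-5))²) = (2 + O)*(O + (-30)²) = (2 + O)*(O + 900) = (2 + O)*(900 + O))
(-96 + (-5 + Q(h(-4)))²)*F(13) = (-96 + (-5 + (1800 + (-4)² + 902*(-4)))²)*13 = (-96 + (-5 + (1800 + 16 - 3608))²)*13 = (-96 + (-5 - 1792)²)*13 = (-96 + (-1797)²)*13 = (-96 + 3229209)*13 = 3229113*13 = 41978469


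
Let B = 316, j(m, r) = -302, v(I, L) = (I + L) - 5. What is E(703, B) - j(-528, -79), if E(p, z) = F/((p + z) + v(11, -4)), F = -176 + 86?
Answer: 308252/1021 ≈ 301.91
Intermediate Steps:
v(I, L) = -5 + I + L
F = -90
E(p, z) = -90/(2 + p + z) (E(p, z) = -90/((p + z) + (-5 + 11 - 4)) = -90/((p + z) + 2) = -90/(2 + p + z))
E(703, B) - j(-528, -79) = -90/(2 + 703 + 316) - 1*(-302) = -90/1021 + 302 = 308252/1021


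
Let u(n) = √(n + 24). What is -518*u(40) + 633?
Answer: -3511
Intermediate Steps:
u(n) = √(24 + n)
-518*u(40) + 633 = -518*√(24 + 40) + 633 = -518*√64 + 633 = -518*8 + 633 = -4144 + 633 = -3511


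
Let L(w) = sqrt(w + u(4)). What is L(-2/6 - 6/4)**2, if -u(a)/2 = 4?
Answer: -59/6 ≈ -9.8333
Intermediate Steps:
u(a) = -8 (u(a) = -2*4 = -8)
L(w) = sqrt(-8 + w) (L(w) = sqrt(w - 8) = sqrt(-8 + w))
L(-2/6 - 6/4)**2 = (sqrt(-8 + (-2/6 - 6/4)))**2 = (sqrt(-8 + (-2*1/6 - 6*1/4)))**2 = (sqrt(-8 + (-1/3 - 3/2)))**2 = (sqrt(-8 - 11/6))**2 = (sqrt(-59/6))**2 = (I*sqrt(354)/6)**2 = -59/6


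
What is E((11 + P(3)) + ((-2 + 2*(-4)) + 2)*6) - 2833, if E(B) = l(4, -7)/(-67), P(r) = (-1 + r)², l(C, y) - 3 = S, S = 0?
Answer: -189814/67 ≈ -2833.0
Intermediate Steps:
l(C, y) = 3 (l(C, y) = 3 + 0 = 3)
E(B) = -3/67 (E(B) = 3/(-67) = 3*(-1/67) = -3/67)
E((11 + P(3)) + ((-2 + 2*(-4)) + 2)*6) - 2833 = -3/67 - 2833 = -189814/67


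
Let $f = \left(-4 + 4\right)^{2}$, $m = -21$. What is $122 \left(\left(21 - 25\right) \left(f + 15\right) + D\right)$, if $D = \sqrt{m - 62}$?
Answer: $-7320 + 122 i \sqrt{83} \approx -7320.0 + 1111.5 i$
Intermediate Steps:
$f = 0$ ($f = 0^{2} = 0$)
$D = i \sqrt{83}$ ($D = \sqrt{-21 - 62} = \sqrt{-83} = i \sqrt{83} \approx 9.1104 i$)
$122 \left(\left(21 - 25\right) \left(f + 15\right) + D\right) = 122 \left(\left(21 - 25\right) \left(0 + 15\right) + i \sqrt{83}\right) = 122 \left(\left(-4\right) 15 + i \sqrt{83}\right) = 122 \left(-60 + i \sqrt{83}\right) = -7320 + 122 i \sqrt{83}$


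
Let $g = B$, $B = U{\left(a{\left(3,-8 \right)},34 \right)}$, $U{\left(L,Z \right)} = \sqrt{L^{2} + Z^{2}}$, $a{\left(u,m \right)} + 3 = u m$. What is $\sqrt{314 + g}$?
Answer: $\sqrt{314 + \sqrt{1885}} \approx 18.905$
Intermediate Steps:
$a{\left(u,m \right)} = -3 + m u$ ($a{\left(u,m \right)} = -3 + u m = -3 + m u$)
$B = \sqrt{1885}$ ($B = \sqrt{\left(-3 - 24\right)^{2} + 34^{2}} = \sqrt{\left(-3 - 24\right)^{2} + 1156} = \sqrt{\left(-27\right)^{2} + 1156} = \sqrt{729 + 1156} = \sqrt{1885} \approx 43.417$)
$g = \sqrt{1885} \approx 43.417$
$\sqrt{314 + g} = \sqrt{314 + \sqrt{1885}}$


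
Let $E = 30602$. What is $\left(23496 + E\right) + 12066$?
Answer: $66164$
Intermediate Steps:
$\left(23496 + E\right) + 12066 = \left(23496 + 30602\right) + 12066 = 54098 + 12066 = 66164$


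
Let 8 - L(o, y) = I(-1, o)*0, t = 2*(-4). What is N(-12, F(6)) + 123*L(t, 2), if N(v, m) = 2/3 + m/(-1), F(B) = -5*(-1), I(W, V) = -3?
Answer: 2939/3 ≈ 979.67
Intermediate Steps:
F(B) = 5
t = -8
N(v, m) = 2/3 - m (N(v, m) = 2*(1/3) + m*(-1) = 2/3 - m)
L(o, y) = 8 (L(o, y) = 8 - (-3)*0 = 8 - 1*0 = 8 + 0 = 8)
N(-12, F(6)) + 123*L(t, 2) = (2/3 - 1*5) + 123*8 = (2/3 - 5) + 984 = -13/3 + 984 = 2939/3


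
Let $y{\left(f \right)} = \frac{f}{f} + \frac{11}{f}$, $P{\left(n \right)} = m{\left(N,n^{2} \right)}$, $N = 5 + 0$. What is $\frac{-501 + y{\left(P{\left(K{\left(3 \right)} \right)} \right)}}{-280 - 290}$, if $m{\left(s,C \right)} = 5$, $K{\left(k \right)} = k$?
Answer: $\frac{131}{150} \approx 0.87333$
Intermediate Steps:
$N = 5$
$P{\left(n \right)} = 5$
$y{\left(f \right)} = 1 + \frac{11}{f}$
$\frac{-501 + y{\left(P{\left(K{\left(3 \right)} \right)} \right)}}{-280 - 290} = \frac{-501 + \frac{11 + 5}{5}}{-280 - 290} = \frac{-501 + \frac{1}{5} \cdot 16}{-570} = \left(-501 + \frac{16}{5}\right) \left(- \frac{1}{570}\right) = \left(- \frac{2489}{5}\right) \left(- \frac{1}{570}\right) = \frac{131}{150}$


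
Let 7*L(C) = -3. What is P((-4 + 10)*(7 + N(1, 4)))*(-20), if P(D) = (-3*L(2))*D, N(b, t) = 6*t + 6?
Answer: -39960/7 ≈ -5708.6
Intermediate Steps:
N(b, t) = 6 + 6*t
L(C) = -3/7 (L(C) = (1/7)*(-3) = -3/7)
P(D) = 9*D/7 (P(D) = (-3*(-3/7))*D = 9*D/7)
P((-4 + 10)*(7 + N(1, 4)))*(-20) = (9*((-4 + 10)*(7 + (6 + 6*4)))/7)*(-20) = (9*(6*(7 + (6 + 24)))/7)*(-20) = (9*(6*(7 + 30))/7)*(-20) = (9*(6*37)/7)*(-20) = ((9/7)*222)*(-20) = (1998/7)*(-20) = -39960/7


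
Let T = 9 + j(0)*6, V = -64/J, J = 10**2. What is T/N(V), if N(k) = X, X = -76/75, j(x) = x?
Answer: -675/76 ≈ -8.8816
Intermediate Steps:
J = 100
V = -16/25 (V = -64/100 = -64*1/100 = -16/25 ≈ -0.64000)
X = -76/75 (X = -76*1/75 = -76/75 ≈ -1.0133)
N(k) = -76/75
T = 9 (T = 9 + 0*6 = 9 + 0 = 9)
T/N(V) = 9/(-76/75) = 9*(-75/76) = -675/76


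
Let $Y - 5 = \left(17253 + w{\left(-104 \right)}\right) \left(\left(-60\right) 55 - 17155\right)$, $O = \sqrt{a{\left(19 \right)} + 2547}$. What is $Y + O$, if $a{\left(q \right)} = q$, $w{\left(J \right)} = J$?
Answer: $-350782790 + \sqrt{2566} \approx -3.5078 \cdot 10^{8}$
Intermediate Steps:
$O = \sqrt{2566}$ ($O = \sqrt{19 + 2547} = \sqrt{2566} \approx 50.656$)
$Y = -350782790$ ($Y = 5 + \left(17253 - 104\right) \left(\left(-60\right) 55 - 17155\right) = 5 + 17149 \left(-3300 - 17155\right) = 5 + 17149 \left(-20455\right) = 5 - 350782795 = -350782790$)
$Y + O = -350782790 + \sqrt{2566}$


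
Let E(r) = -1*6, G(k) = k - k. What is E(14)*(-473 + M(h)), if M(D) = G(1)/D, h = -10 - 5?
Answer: 2838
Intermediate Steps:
G(k) = 0
h = -15
E(r) = -6
M(D) = 0 (M(D) = 0/D = 0)
E(14)*(-473 + M(h)) = -6*(-473 + 0) = -6*(-473) = 2838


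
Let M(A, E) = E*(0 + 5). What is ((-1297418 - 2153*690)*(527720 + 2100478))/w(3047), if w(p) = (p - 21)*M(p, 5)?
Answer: -3657121747812/37825 ≈ -9.6685e+7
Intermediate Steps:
M(A, E) = 5*E (M(A, E) = E*5 = 5*E)
w(p) = -525 + 25*p (w(p) = (p - 21)*(5*5) = (-21 + p)*25 = -525 + 25*p)
((-1297418 - 2153*690)*(527720 + 2100478))/w(3047) = ((-1297418 - 2153*690)*(527720 + 2100478))/(-525 + 25*3047) = ((-1297418 - 1485570)*2628198)/(-525 + 76175) = -2782988*2628198/75650 = -7314243495624*1/75650 = -3657121747812/37825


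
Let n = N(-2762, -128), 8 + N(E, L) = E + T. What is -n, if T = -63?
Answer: 2833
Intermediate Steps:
N(E, L) = -71 + E (N(E, L) = -8 + (E - 63) = -8 + (-63 + E) = -71 + E)
n = -2833 (n = -71 - 2762 = -2833)
-n = -1*(-2833) = 2833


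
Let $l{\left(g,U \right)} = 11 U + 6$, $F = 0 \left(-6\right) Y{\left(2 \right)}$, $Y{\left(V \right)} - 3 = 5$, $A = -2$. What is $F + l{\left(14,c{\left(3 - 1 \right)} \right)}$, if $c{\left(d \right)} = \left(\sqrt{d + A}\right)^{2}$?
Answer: $6$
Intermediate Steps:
$Y{\left(V \right)} = 8$ ($Y{\left(V \right)} = 3 + 5 = 8$)
$c{\left(d \right)} = -2 + d$ ($c{\left(d \right)} = \left(\sqrt{d - 2}\right)^{2} = \left(\sqrt{-2 + d}\right)^{2} = -2 + d$)
$F = 0$ ($F = 0 \left(-6\right) 8 = 0 \cdot 8 = 0$)
$l{\left(g,U \right)} = 6 + 11 U$
$F + l{\left(14,c{\left(3 - 1 \right)} \right)} = 0 + \left(6 + 11 \left(-2 + \left(3 - 1\right)\right)\right) = 0 + \left(6 + 11 \left(-2 + 2\right)\right) = 0 + \left(6 + 11 \cdot 0\right) = 0 + \left(6 + 0\right) = 0 + 6 = 6$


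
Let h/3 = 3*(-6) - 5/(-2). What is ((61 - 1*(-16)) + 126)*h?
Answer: -18879/2 ≈ -9439.5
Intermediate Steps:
h = -93/2 (h = 3*(3*(-6) - 5/(-2)) = 3*(-18 - 5*(-1/2)) = 3*(-18 + 5/2) = 3*(-31/2) = -93/2 ≈ -46.500)
((61 - 1*(-16)) + 126)*h = ((61 - 1*(-16)) + 126)*(-93/2) = ((61 + 16) + 126)*(-93/2) = (77 + 126)*(-93/2) = 203*(-93/2) = -18879/2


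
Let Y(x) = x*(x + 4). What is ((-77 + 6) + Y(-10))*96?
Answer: -1056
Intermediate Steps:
Y(x) = x*(4 + x)
((-77 + 6) + Y(-10))*96 = ((-77 + 6) - 10*(4 - 10))*96 = (-71 - 10*(-6))*96 = (-71 + 60)*96 = -11*96 = -1056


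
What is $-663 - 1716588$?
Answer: $-1717251$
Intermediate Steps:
$-663 - 1716588 = -1717251$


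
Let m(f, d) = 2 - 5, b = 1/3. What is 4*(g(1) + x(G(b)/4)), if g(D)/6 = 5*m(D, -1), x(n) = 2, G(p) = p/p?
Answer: -352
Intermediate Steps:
b = 1/3 ≈ 0.33333
G(p) = 1
m(f, d) = -3
g(D) = -90 (g(D) = 6*(5*(-3)) = 6*(-15) = -90)
4*(g(1) + x(G(b)/4)) = 4*(-90 + 2) = 4*(-88) = -352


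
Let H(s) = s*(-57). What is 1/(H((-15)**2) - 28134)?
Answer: -1/40959 ≈ -2.4415e-5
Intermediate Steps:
H(s) = -57*s
1/(H((-15)**2) - 28134) = 1/(-57*(-15)**2 - 28134) = 1/(-57*225 - 28134) = 1/(-12825 - 28134) = 1/(-40959) = -1/40959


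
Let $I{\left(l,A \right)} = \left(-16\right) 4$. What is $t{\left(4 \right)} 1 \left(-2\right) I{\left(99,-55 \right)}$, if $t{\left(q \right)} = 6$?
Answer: $768$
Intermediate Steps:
$I{\left(l,A \right)} = -64$
$t{\left(4 \right)} 1 \left(-2\right) I{\left(99,-55 \right)} = 6 \cdot 1 \left(-2\right) \left(-64\right) = 6 \left(-2\right) \left(-64\right) = \left(-12\right) \left(-64\right) = 768$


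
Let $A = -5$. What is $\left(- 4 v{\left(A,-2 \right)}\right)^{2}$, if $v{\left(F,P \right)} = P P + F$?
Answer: $16$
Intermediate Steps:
$v{\left(F,P \right)} = F + P^{2}$ ($v{\left(F,P \right)} = P^{2} + F = F + P^{2}$)
$\left(- 4 v{\left(A,-2 \right)}\right)^{2} = \left(- 4 \left(-5 + \left(-2\right)^{2}\right)\right)^{2} = \left(- 4 \left(-5 + 4\right)\right)^{2} = \left(\left(-4\right) \left(-1\right)\right)^{2} = 4^{2} = 16$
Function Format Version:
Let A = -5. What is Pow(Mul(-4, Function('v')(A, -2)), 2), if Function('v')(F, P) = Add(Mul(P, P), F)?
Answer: 16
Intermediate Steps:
Function('v')(F, P) = Add(F, Pow(P, 2)) (Function('v')(F, P) = Add(Pow(P, 2), F) = Add(F, Pow(P, 2)))
Pow(Mul(-4, Function('v')(A, -2)), 2) = Pow(Mul(-4, Add(-5, Pow(-2, 2))), 2) = Pow(Mul(-4, Add(-5, 4)), 2) = Pow(Mul(-4, -1), 2) = Pow(4, 2) = 16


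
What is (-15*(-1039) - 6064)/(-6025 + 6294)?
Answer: 9521/269 ≈ 35.394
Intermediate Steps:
(-15*(-1039) - 6064)/(-6025 + 6294) = (15585 - 6064)/269 = 9521*(1/269) = 9521/269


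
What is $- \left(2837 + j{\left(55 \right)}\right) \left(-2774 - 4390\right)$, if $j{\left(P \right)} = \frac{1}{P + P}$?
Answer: $\frac{1117838322}{55} \approx 2.0324 \cdot 10^{7}$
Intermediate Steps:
$j{\left(P \right)} = \frac{1}{2 P}$
$- \left(2837 + j{\left(55 \right)}\right) \left(-2774 - 4390\right) = - \left(2837 + \frac{1}{2 \cdot 55}\right) \left(-2774 - 4390\right) = - \left(2837 + \frac{1}{2} \cdot \frac{1}{55}\right) \left(-7164\right) = - \left(2837 + \frac{1}{110}\right) \left(-7164\right) = - \frac{312071 \left(-7164\right)}{110} = \left(-1\right) \left(- \frac{1117838322}{55}\right) = \frac{1117838322}{55}$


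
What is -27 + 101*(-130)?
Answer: -13157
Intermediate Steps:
-27 + 101*(-130) = -27 - 13130 = -13157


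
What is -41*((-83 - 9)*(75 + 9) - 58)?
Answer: 319226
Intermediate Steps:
-41*((-83 - 9)*(75 + 9) - 58) = -41*(-92*84 - 58) = -41*(-7728 - 58) = -41*(-7786) = 319226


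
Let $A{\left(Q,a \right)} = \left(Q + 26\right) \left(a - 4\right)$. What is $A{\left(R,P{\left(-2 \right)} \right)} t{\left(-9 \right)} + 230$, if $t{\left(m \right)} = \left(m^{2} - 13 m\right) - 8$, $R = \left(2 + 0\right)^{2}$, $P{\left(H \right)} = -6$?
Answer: $-56770$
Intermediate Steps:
$R = 4$ ($R = 2^{2} = 4$)
$t{\left(m \right)} = -8 + m^{2} - 13 m$
$A{\left(Q,a \right)} = \left(-4 + a\right) \left(26 + Q\right)$ ($A{\left(Q,a \right)} = \left(26 + Q\right) \left(-4 + a\right) = \left(-4 + a\right) \left(26 + Q\right)$)
$A{\left(R,P{\left(-2 \right)} \right)} t{\left(-9 \right)} + 230 = \left(-104 - 16 + 26 \left(-6\right) + 4 \left(-6\right)\right) \left(-8 + \left(-9\right)^{2} - -117\right) + 230 = \left(-104 - 16 - 156 - 24\right) \left(-8 + 81 + 117\right) + 230 = \left(-300\right) 190 + 230 = -57000 + 230 = -56770$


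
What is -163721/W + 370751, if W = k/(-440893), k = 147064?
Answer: 126707567917/147064 ≈ 8.6158e+5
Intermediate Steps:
W = -147064/440893 (W = 147064/(-440893) = 147064*(-1/440893) = -147064/440893 ≈ -0.33356)
-163721/W + 370751 = -163721/(-147064/440893) + 370751 = -163721*(-440893/147064) + 370751 = 72183442853/147064 + 370751 = 126707567917/147064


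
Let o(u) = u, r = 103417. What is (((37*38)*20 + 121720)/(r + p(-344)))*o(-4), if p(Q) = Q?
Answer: -599360/103073 ≈ -5.8149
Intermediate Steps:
(((37*38)*20 + 121720)/(r + p(-344)))*o(-4) = (((37*38)*20 + 121720)/(103417 - 344))*(-4) = ((1406*20 + 121720)/103073)*(-4) = ((28120 + 121720)*(1/103073))*(-4) = (149840*(1/103073))*(-4) = (149840/103073)*(-4) = -599360/103073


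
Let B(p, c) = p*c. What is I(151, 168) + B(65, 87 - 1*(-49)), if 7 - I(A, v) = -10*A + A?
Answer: 10206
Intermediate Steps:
I(A, v) = 7 + 9*A (I(A, v) = 7 - (-10*A + A) = 7 - (-9)*A = 7 + 9*A)
B(p, c) = c*p
I(151, 168) + B(65, 87 - 1*(-49)) = (7 + 9*151) + (87 - 1*(-49))*65 = (7 + 1359) + (87 + 49)*65 = 1366 + 136*65 = 1366 + 8840 = 10206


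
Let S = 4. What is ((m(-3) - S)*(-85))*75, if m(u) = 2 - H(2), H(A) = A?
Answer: 25500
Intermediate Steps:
m(u) = 0 (m(u) = 2 - 1*2 = 2 - 2 = 0)
((m(-3) - S)*(-85))*75 = ((0 - 1*4)*(-85))*75 = ((0 - 4)*(-85))*75 = -4*(-85)*75 = 340*75 = 25500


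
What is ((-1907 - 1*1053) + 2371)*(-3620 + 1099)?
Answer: 1484869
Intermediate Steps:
((-1907 - 1*1053) + 2371)*(-3620 + 1099) = ((-1907 - 1053) + 2371)*(-2521) = (-2960 + 2371)*(-2521) = -589*(-2521) = 1484869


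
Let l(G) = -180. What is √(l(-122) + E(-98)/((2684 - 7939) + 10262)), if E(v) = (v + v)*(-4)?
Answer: 2*I*√1127170833/5007 ≈ 13.411*I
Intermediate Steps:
E(v) = -8*v (E(v) = (2*v)*(-4) = -8*v)
√(l(-122) + E(-98)/((2684 - 7939) + 10262)) = √(-180 + (-8*(-98))/((2684 - 7939) + 10262)) = √(-180 + 784/(-5255 + 10262)) = √(-180 + 784/5007) = √(-900476/5007) = 2*I*√1127170833/5007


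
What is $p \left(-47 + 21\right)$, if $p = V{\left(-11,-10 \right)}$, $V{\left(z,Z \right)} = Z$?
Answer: $260$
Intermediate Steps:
$p = -10$
$p \left(-47 + 21\right) = - 10 \left(-47 + 21\right) = \left(-10\right) \left(-26\right) = 260$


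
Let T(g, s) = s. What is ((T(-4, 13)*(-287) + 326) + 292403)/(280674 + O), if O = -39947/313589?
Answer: 90626593822/88016239039 ≈ 1.0297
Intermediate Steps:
O = -39947/313589 (O = -39947*1/313589 = -39947/313589 ≈ -0.12739)
((T(-4, 13)*(-287) + 326) + 292403)/(280674 + O) = ((13*(-287) + 326) + 292403)/(280674 - 39947/313589) = ((-3731 + 326) + 292403)/(88016239039/313589) = (-3405 + 292403)*(313589/88016239039) = 288998*(313589/88016239039) = 90626593822/88016239039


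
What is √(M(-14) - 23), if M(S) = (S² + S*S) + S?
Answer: √355 ≈ 18.841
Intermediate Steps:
M(S) = S + 2*S² (M(S) = (S² + S²) + S = 2*S² + S = S + 2*S²)
√(M(-14) - 23) = √(-14*(1 + 2*(-14)) - 23) = √(-14*(1 - 28) - 23) = √(-14*(-27) - 23) = √(378 - 23) = √355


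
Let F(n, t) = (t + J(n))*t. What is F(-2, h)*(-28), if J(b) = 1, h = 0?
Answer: 0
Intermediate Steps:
F(n, t) = t*(1 + t) (F(n, t) = (t + 1)*t = (1 + t)*t = t*(1 + t))
F(-2, h)*(-28) = (0*(1 + 0))*(-28) = (0*1)*(-28) = 0*(-28) = 0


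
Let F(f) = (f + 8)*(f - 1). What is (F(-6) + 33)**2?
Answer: 361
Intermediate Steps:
F(f) = (-1 + f)*(8 + f) (F(f) = (8 + f)*(-1 + f) = (-1 + f)*(8 + f))
(F(-6) + 33)**2 = ((-8 + (-6)**2 + 7*(-6)) + 33)**2 = ((-8 + 36 - 42) + 33)**2 = (-14 + 33)**2 = 19**2 = 361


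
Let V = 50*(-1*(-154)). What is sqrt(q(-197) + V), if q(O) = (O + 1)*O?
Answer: 2*sqrt(11578) ≈ 215.20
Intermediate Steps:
V = 7700 (V = 50*154 = 7700)
q(O) = O*(1 + O) (q(O) = (1 + O)*O = O*(1 + O))
sqrt(q(-197) + V) = sqrt(-197*(1 - 197) + 7700) = sqrt(-197*(-196) + 7700) = sqrt(38612 + 7700) = sqrt(46312) = 2*sqrt(11578)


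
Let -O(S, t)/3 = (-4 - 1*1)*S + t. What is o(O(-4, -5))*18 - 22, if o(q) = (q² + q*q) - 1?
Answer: 72860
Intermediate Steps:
O(S, t) = -3*t + 15*S (O(S, t) = -3*((-4 - 1*1)*S + t) = -3*((-4 - 1)*S + t) = -3*(-5*S + t) = -3*(t - 5*S) = -3*t + 15*S)
o(q) = -1 + 2*q² (o(q) = (q² + q²) - 1 = 2*q² - 1 = -1 + 2*q²)
o(O(-4, -5))*18 - 22 = (-1 + 2*(-3*(-5) + 15*(-4))²)*18 - 22 = (-1 + 2*(15 - 60)²)*18 - 22 = (-1 + 2*(-45)²)*18 - 22 = (-1 + 2*2025)*18 - 22 = (-1 + 4050)*18 - 22 = 4049*18 - 22 = 72882 - 22 = 72860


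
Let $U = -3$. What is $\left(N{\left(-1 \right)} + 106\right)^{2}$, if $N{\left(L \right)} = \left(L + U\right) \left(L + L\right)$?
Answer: $12996$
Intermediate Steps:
$N{\left(L \right)} = 2 L \left(-3 + L\right)$ ($N{\left(L \right)} = \left(L - 3\right) \left(L + L\right) = \left(-3 + L\right) 2 L = 2 L \left(-3 + L\right)$)
$\left(N{\left(-1 \right)} + 106\right)^{2} = \left(2 \left(-1\right) \left(-3 - 1\right) + 106\right)^{2} = \left(2 \left(-1\right) \left(-4\right) + 106\right)^{2} = \left(8 + 106\right)^{2} = 114^{2} = 12996$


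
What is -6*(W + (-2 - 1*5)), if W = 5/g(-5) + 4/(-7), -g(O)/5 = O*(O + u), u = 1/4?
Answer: 30378/665 ≈ 45.681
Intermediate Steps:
u = ¼ ≈ 0.25000
g(O) = -5*O*(¼ + O) (g(O) = -5*O*(O + ¼) = -5*O*(¼ + O))
W = -408/665 (W = 5/((-5/4*(-5)*(1 + 4*(-5)))) + 4/(-7) = 5/((-5/4*(-5)*(1 - 20))) + 4*(-⅐) = 5/((-5/4*(-5)*(-19))) - 4/7 = 5/(-475/4) - 4/7 = 5*(-4/475) - 4/7 = -4/95 - 4/7 = -408/665 ≈ -0.61353)
-6*(W + (-2 - 1*5)) = -6*(-408/665 + (-2 - 1*5)) = -6*(-408/665 + (-2 - 5)) = -6*(-408/665 - 7) = -6*(-5063/665) = 30378/665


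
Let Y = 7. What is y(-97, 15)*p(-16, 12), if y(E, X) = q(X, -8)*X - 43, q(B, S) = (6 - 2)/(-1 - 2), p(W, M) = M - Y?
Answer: -315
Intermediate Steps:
p(W, M) = -7 + M (p(W, M) = M - 1*7 = M - 7 = -7 + M)
q(B, S) = -4/3 (q(B, S) = 4/(-3) = 4*(-⅓) = -4/3)
y(E, X) = -43 - 4*X/3 (y(E, X) = -4*X/3 - 43 = -43 - 4*X/3)
y(-97, 15)*p(-16, 12) = (-43 - 4/3*15)*(-7 + 12) = (-43 - 20)*5 = -63*5 = -315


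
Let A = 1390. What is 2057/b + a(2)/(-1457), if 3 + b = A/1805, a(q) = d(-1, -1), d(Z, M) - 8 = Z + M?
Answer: -1081939519/1172885 ≈ -922.46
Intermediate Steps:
d(Z, M) = 8 + M + Z (d(Z, M) = 8 + (Z + M) = 8 + (M + Z) = 8 + M + Z)
a(q) = 6 (a(q) = 8 - 1 - 1 = 6)
b = -805/361 (b = -3 + 1390/1805 = -3 + 1390*(1/1805) = -3 + 278/361 = -805/361 ≈ -2.2299)
2057/b + a(2)/(-1457) = 2057/(-805/361) + 6/(-1457) = 2057*(-361/805) + 6*(-1/1457) = -742577/805 - 6/1457 = -1081939519/1172885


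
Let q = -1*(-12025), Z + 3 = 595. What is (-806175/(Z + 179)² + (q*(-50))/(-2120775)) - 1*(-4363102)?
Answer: 24446466359015963/5603002719 ≈ 4.3631e+6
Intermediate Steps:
Z = 592 (Z = -3 + 595 = 592)
q = 12025
(-806175/(Z + 179)² + (q*(-50))/(-2120775)) - 1*(-4363102) = (-806175/(592 + 179)² + (12025*(-50))/(-2120775)) - 1*(-4363102) = (-806175/(771²) - 601250*(-1/2120775)) + 4363102 = (-806175/594441 + 24050/84831) + 4363102 = (-806175*1/594441 + 24050/84831) + 4363102 = (-89575/66049 + 24050/84831) + 4363102 = -6010258375/5603002719 + 4363102 = 24446466359015963/5603002719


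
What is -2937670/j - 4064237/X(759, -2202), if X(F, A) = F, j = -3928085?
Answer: -3192487740923/596283303 ≈ -5354.0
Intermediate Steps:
-2937670/j - 4064237/X(759, -2202) = -2937670/(-3928085) - 4064237/759 = -2937670*(-1/3928085) - 4064237*1/759 = 587534/785617 - 4064237/759 = -3192487740923/596283303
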